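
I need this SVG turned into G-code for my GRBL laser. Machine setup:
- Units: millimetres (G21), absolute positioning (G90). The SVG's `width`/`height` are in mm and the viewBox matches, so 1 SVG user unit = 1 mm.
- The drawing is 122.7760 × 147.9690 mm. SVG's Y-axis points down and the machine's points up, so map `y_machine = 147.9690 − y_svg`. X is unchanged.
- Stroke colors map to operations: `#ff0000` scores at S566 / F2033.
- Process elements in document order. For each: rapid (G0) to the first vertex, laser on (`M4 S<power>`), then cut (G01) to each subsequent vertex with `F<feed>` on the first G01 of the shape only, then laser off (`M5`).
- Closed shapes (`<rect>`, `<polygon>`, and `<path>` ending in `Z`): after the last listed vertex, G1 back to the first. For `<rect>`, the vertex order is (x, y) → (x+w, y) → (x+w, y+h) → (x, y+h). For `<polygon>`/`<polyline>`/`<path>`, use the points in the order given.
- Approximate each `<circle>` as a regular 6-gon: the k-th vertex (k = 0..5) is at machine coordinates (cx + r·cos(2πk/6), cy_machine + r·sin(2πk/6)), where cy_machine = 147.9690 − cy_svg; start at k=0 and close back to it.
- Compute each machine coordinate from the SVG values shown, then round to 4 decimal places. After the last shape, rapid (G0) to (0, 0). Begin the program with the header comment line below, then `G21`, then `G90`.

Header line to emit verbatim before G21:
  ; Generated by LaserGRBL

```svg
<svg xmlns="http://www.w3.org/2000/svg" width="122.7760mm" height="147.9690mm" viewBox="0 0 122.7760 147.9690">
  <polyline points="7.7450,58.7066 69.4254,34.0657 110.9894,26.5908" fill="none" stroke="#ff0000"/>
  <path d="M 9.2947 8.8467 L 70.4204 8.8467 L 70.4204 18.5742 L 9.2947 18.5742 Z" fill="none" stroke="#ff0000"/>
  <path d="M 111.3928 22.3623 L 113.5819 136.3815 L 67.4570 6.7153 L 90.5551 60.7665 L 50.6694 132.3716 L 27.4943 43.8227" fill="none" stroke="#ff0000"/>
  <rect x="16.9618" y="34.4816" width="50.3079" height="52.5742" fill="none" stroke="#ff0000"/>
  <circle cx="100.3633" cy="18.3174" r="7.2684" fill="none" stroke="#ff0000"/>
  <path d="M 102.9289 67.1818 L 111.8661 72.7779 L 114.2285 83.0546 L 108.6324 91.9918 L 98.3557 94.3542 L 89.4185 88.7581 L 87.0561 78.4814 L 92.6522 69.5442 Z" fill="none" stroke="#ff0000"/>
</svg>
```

; Generated by LaserGRBL
G21
G90
G0 X7.7450 Y89.2624
M4 S566
G01 X69.4254 Y113.9033 F2033
G01 X110.9894 Y121.3782
M5
G0 X9.2947 Y139.1223
M4 S566
G01 X70.4204 Y139.1223 F2033
G01 X70.4204 Y129.3948
G01 X9.2947 Y129.3948
G01 X9.2947 Y139.1223
M5
G0 X111.3928 Y125.6067
M4 S566
G01 X113.5819 Y11.5875 F2033
G01 X67.4570 Y141.2537
G01 X90.5551 Y87.2025
G01 X50.6694 Y15.5974
G01 X27.4943 Y104.1463
M5
G0 X16.9618 Y113.4874
M4 S566
G01 X67.2697 Y113.4874 F2033
G01 X67.2697 Y60.9132
G01 X16.9618 Y60.9132
G01 X16.9618 Y113.4874
M5
G0 X107.6317 Y129.6516
M4 S566
G01 X103.9975 Y135.9462 F2033
G01 X96.7291 Y135.9462
G01 X93.0949 Y129.6516
G01 X96.7291 Y123.3570
G01 X103.9975 Y123.3570
G01 X107.6317 Y129.6516
M5
G0 X102.9289 Y80.7872
M4 S566
G01 X111.8661 Y75.1911 F2033
G01 X114.2285 Y64.9144
G01 X108.6324 Y55.9772
G01 X98.3557 Y53.6148
G01 X89.4185 Y59.2109
G01 X87.0561 Y69.4876
G01 X92.6522 Y78.4248
G01 X102.9289 Y80.7872
M5
G0 X0.0000 Y0.0000

Since the viewBox matches the mm dimensions, user units are millimetres directly. The only transform is the Y-flip y_m = 147.9690 − y_svg.

Shape 1 is a open polyline drawn with `<polyline>`. Its stroke #ff0000 means score at S566, F2033. After flipping Y the toolpath is (7.7450,89.2624) → (69.4254,113.9033) → (110.9894,121.3782).

Shape 2 is a rectangle drawn with `<path>`. Its stroke #ff0000 means score at S566, F2033. After flipping Y the toolpath is (9.2947,139.1223) → (70.4204,139.1223) → (70.4204,129.3948) → (9.2947,129.3948) → (9.2947,139.1223), returning to the start.

Shape 3 is a open polyline drawn with `<path>`. Its stroke #ff0000 means score at S566, F2033. After flipping Y the toolpath is (111.3928,125.6067) → (113.5819,11.5875) → (67.4570,141.2537) → (90.5551,87.2025) → (50.6694,15.5974) → (27.4943,104.1463).

Shape 4 is a rectangle drawn with `<rect>`. Its stroke #ff0000 means score at S566, F2033. After flipping Y the toolpath is (16.9618,113.4874) → (67.2697,113.4874) → (67.2697,60.9132) → (16.9618,60.9132) → (16.9618,113.4874), returning to the start.

Shape 5 is a circle drawn with `<circle>`. Its stroke #ff0000 means score at S566, F2033. After flipping Y the toolpath is (107.6317,129.6516) → (103.9975,135.9462) → (96.7291,135.9462) → (93.0949,129.6516) → (96.7291,123.3570) → (103.9975,123.3570) → (107.6317,129.6516), returning to the start.

Shape 6 is a regular polygon drawn with `<path>`. Its stroke #ff0000 means score at S566, F2033. After flipping Y the toolpath is (102.9289,80.7872) → (111.8661,75.1911) → (114.2285,64.9144) → (108.6324,55.9772) → (98.3557,53.6148) → (89.4185,59.2109) → (87.0561,69.4876) → (92.6522,78.4248) → (102.9289,80.7872), returning to the start.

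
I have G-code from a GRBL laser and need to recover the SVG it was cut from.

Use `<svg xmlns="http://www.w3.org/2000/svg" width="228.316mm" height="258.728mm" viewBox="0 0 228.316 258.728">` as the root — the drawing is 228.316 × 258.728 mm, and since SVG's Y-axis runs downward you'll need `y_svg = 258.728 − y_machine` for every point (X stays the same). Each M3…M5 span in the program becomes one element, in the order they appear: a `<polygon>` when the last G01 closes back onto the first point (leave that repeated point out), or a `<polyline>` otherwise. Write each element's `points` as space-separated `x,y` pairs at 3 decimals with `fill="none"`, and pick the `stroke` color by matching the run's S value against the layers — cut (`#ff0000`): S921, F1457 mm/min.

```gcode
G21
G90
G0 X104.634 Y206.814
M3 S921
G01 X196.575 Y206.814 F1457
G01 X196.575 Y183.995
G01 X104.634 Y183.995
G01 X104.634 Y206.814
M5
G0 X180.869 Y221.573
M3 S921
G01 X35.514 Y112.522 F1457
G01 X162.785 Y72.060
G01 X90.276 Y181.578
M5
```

<svg xmlns="http://www.w3.org/2000/svg" width="228.316mm" height="258.728mm" viewBox="0 0 228.316 258.728">
  <polygon points="104.634,51.914 196.575,51.914 196.575,74.733 104.634,74.733" fill="none" stroke="#ff0000"/>
  <polyline points="180.869,37.155 35.514,146.206 162.785,186.668 90.276,77.150" fill="none" stroke="#ff0000"/>
</svg>

Machine Y-up, SVG Y-down with viewBox height 258.728, so y_svg = 258.728 − y_machine; X carries over. Every run uses S921, so all elements get stroke `#ff0000` (cut).

Run 1: The run returns to its start, so emit a `<polygon>` with points (Y-flipped): 104.634,51.914 196.575,51.914 196.575,74.733 104.634,74.733.

Run 2: The run is open, so emit a `<polyline>` with points (Y-flipped): 180.869,37.155 35.514,146.206 162.785,186.668 90.276,77.150.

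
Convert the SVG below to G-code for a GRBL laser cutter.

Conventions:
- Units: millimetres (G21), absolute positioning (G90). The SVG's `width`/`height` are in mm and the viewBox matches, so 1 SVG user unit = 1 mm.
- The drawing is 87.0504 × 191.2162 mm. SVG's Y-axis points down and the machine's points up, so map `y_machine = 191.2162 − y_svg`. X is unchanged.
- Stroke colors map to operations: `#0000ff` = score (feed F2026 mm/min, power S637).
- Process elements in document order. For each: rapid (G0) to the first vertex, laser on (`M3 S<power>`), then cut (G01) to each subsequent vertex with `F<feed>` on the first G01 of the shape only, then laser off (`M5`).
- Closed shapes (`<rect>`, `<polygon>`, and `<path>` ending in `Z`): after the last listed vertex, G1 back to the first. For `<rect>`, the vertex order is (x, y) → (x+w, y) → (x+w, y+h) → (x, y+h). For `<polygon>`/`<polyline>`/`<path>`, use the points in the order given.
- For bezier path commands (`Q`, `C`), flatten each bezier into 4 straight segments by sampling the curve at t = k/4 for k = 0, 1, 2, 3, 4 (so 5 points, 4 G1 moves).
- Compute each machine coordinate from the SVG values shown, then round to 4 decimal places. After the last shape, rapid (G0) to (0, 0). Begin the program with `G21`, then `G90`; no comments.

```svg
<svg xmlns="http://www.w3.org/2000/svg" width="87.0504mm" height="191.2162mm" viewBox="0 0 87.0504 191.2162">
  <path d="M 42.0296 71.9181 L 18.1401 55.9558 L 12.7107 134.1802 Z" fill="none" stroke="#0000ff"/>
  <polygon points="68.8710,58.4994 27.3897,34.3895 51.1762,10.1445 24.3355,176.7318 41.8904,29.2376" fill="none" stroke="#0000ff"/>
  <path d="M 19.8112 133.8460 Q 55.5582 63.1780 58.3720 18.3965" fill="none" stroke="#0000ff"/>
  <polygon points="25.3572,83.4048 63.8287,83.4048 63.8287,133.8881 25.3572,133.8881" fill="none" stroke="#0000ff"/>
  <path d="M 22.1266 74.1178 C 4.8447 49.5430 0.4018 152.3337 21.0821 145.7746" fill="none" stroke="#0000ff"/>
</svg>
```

G21
G90
G0 X42.0296 Y119.2981
M3 S637
G01 X18.1401 Y135.2604 F2026
G01 X12.7107 Y57.0360
G01 X42.0296 Y119.2981
M5
G0 X68.8710 Y132.7168
M3 S637
G01 X27.3897 Y156.8267 F2026
G01 X51.1762 Y181.0717
G01 X24.3355 Y14.4844
G01 X41.8904 Y161.9786
G01 X68.8710 Y132.7168
M5
G0 X19.8112 Y57.3702
M3 S637
G01 X35.6264 Y91.0863 F2026
G01 X47.3249 Y121.5666
G01 X54.9068 Y148.8110
G01 X58.3720 Y172.8197
M5
G0 X25.3572 Y107.8114
M3 S637
G01 X63.8287 Y107.8114 F2026
G01 X63.8287 Y57.3281
G01 X25.3572 Y57.3281
G01 X25.3572 Y107.8114
M5
G0 X22.1266 Y117.0984
M3 S637
G01 X11.7644 Y115.3471 F2026
G01 X7.3685 Y88.0259
G01 X10.0905 Y57.3267
G01 X21.0821 Y45.4416
M5
G0 X0.0000 Y0.0000

Since the viewBox matches the mm dimensions, user units are millimetres directly. The only transform is the Y-flip y_m = 191.2162 − y_svg.

Shape 1 is a closed polygon drawn with `<path>`. Its stroke #0000ff means score at S637, F2026. After flipping Y the toolpath is (42.0296,119.2981) → (18.1401,135.2604) → (12.7107,57.0360) → (42.0296,119.2981), returning to the start.

Shape 2 is a closed polygon drawn with `<polygon>`. Its stroke #0000ff means score at S637, F2026. After flipping Y the toolpath is (68.8710,132.7168) → (27.3897,156.8267) → (51.1762,181.0717) → (24.3355,14.4844) → (41.8904,161.9786) → (68.8710,132.7168), returning to the start.

Shape 3 is a quadratic bezier drawn with `<path>`. Its stroke #0000ff means score at S637, F2026. After flipping Y the toolpath is (19.8112,57.3702) → (35.6264,91.0863) → (47.3249,121.5666) → (54.9068,148.8110) → (58.3720,172.8197).

Shape 4 is a rectangle drawn with `<polygon>`. Its stroke #0000ff means score at S637, F2026. After flipping Y the toolpath is (25.3572,107.8114) → (63.8287,107.8114) → (63.8287,57.3281) → (25.3572,57.3281) → (25.3572,107.8114), returning to the start.

Shape 5 is a cubic bezier drawn with `<path>`. Its stroke #0000ff means score at S637, F2026. After flipping Y the toolpath is (22.1266,117.0984) → (11.7644,115.3471) → (7.3685,88.0259) → (10.0905,57.3267) → (21.0821,45.4416).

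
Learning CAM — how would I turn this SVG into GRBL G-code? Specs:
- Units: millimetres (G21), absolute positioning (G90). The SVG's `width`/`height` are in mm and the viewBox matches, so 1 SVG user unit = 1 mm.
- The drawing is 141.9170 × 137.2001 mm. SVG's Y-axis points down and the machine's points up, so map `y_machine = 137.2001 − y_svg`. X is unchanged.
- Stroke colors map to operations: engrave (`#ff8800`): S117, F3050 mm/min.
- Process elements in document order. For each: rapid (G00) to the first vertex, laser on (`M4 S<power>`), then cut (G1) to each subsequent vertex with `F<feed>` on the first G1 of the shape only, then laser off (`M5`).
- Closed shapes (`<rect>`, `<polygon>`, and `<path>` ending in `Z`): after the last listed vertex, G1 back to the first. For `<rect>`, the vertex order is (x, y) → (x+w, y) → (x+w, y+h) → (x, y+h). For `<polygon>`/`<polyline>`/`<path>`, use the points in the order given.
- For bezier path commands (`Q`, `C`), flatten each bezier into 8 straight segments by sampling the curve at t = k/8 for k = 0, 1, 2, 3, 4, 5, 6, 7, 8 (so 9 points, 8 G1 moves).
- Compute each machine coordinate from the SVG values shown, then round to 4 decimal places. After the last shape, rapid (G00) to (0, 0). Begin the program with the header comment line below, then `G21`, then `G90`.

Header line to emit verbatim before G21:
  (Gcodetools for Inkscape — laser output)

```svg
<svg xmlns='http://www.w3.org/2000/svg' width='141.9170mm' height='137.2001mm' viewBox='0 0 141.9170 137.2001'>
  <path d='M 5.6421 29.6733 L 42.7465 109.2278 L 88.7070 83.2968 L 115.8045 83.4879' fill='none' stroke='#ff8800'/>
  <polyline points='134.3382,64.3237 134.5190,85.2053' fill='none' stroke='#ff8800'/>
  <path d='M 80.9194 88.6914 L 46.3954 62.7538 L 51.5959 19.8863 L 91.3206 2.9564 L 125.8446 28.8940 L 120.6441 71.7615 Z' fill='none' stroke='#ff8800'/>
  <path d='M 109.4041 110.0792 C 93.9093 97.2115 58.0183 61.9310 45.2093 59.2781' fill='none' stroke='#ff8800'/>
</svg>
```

(Gcodetools for Inkscape — laser output)
G21
G90
G00 X5.6421 Y107.5268
M4 S117
G1 X42.7465 Y27.9723 F3050
G1 X88.7070 Y53.9033
G1 X115.8045 Y53.7122
M5
G00 X134.3382 Y72.8764
M4 S117
G1 X134.5190 Y51.9948 F3050
M5
G00 X80.9194 Y48.5087
M4 S117
G1 X46.3954 Y74.4463 F3050
G1 X51.5959 Y117.3138
G1 X91.3206 Y134.2437
G1 X125.8446 Y108.3061
G1 X120.6441 Y65.4386
G1 X80.9194 Y48.5087
M5
G00 X109.4041 Y27.1209
M4 S117
G1 X102.7224 Y32.8894 F3050
G1 X94.6381 Y40.1141
G1 X85.6606 Y48.1499
G1 X76.2995 Y56.3520
G1 X67.0643 Y64.0752
G1 X58.4646 Y70.6747
G1 X51.0097 Y75.5052
G1 X45.2093 Y77.9220
M5
G00 X0.0000 Y0.0000

Since the viewBox matches the mm dimensions, user units are millimetres directly. The only transform is the Y-flip y_m = 137.2001 − y_svg.

Shape 1 is a open polyline drawn with `<path>`. Its stroke #ff8800 means engrave at S117, F3050. After flipping Y the toolpath is (5.6421,107.5268) → (42.7465,27.9723) → (88.7070,53.9033) → (115.8045,53.7122).

Shape 2 is a line segment drawn with `<polyline>`. Its stroke #ff8800 means engrave at S117, F3050. After flipping Y the toolpath is (134.3382,72.8764) → (134.5190,51.9948).

Shape 3 is a regular polygon drawn with `<path>`. Its stroke #ff8800 means engrave at S117, F3050. After flipping Y the toolpath is (80.9194,48.5087) → (46.3954,74.4463) → (51.5959,117.3138) → (91.3206,134.2437) → (125.8446,108.3061) → (120.6441,65.4386) → (80.9194,48.5087), returning to the start.

Shape 4 is a cubic bezier drawn with `<path>`. Its stroke #ff8800 means engrave at S117, F3050. After flipping Y the toolpath is (109.4041,27.1209) → (102.7224,32.8894) → (94.6381,40.1141) → (85.6606,48.1499) → (76.2995,56.3520) → (67.0643,64.0752) → (58.4646,70.6747) → (51.0097,75.5052) → (45.2093,77.9220).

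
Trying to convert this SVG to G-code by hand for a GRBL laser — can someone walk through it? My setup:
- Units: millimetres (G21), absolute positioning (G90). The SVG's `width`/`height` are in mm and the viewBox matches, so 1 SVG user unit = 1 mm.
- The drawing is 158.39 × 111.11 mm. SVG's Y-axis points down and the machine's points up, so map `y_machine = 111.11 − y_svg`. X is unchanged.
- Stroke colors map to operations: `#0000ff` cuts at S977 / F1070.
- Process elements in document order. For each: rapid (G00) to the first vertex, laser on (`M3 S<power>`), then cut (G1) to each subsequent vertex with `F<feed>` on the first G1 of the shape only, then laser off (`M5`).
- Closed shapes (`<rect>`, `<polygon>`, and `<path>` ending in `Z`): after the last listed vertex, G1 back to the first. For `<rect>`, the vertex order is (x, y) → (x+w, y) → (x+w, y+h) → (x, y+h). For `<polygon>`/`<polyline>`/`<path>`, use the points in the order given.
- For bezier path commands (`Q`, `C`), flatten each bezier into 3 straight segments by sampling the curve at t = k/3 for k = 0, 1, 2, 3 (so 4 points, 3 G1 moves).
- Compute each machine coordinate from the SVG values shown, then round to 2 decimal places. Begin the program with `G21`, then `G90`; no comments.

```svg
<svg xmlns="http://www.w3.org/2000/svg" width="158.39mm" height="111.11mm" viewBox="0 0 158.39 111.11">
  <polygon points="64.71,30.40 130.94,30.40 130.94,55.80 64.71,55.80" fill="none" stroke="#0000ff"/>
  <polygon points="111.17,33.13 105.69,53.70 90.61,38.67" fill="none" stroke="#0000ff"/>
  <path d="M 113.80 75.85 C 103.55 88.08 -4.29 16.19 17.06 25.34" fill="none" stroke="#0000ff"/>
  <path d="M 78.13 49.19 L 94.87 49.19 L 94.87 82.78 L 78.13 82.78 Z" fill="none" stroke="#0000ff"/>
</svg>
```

viewBox `0 0 158.39 111.11` with mm width/height → 1 unit = 1 mm. Flip: y_m = 111.11 − y_svg.

**Shape 1** — `<polygon>` rectangle, stroke `#0000ff` → cut (S977, F1070). Machine vertices: (64.71,80.71) → (130.94,80.71) → (130.94,55.31) → (64.71,55.31) → (64.71,80.71). Closed: final G1 returns to the first vertex.

**Shape 2** — `<polygon>` regular polygon, stroke `#0000ff` → cut (S977, F1070). Machine vertices: (111.17,77.98) → (105.69,57.41) → (90.61,72.44) → (111.17,77.98). Closed: final G1 returns to the first vertex.

**Shape 3** — `<path>` cubic bezier, stroke `#0000ff` → cut (S977, F1070). Control points (SVG): P0=(113.80,75.85), P1=(103.55,88.08), P2=(-4.29,16.19), P3=(17.06,25.34); sampled at t=k/3. Machine vertices: (113.80,35.26) → (79.42,44.95) → (30.37,74.02) → (17.06,85.77). Open path.

**Shape 4** — `<path>` rectangle, stroke `#0000ff` → cut (S977, F1070). Machine vertices: (78.13,61.92) → (94.87,61.92) → (94.87,28.33) → (78.13,28.33) → (78.13,61.92). Closed: final G1 returns to the first vertex.

G21
G90
G00 X64.71 Y80.71
M3 S977
G1 X130.94 Y80.71 F1070
G1 X130.94 Y55.31
G1 X64.71 Y55.31
G1 X64.71 Y80.71
M5
G00 X111.17 Y77.98
M3 S977
G1 X105.69 Y57.41 F1070
G1 X90.61 Y72.44
G1 X111.17 Y77.98
M5
G00 X113.80 Y35.26
M3 S977
G1 X79.42 Y44.95 F1070
G1 X30.37 Y74.02
G1 X17.06 Y85.77
M5
G00 X78.13 Y61.92
M3 S977
G1 X94.87 Y61.92 F1070
G1 X94.87 Y28.33
G1 X78.13 Y28.33
G1 X78.13 Y61.92
M5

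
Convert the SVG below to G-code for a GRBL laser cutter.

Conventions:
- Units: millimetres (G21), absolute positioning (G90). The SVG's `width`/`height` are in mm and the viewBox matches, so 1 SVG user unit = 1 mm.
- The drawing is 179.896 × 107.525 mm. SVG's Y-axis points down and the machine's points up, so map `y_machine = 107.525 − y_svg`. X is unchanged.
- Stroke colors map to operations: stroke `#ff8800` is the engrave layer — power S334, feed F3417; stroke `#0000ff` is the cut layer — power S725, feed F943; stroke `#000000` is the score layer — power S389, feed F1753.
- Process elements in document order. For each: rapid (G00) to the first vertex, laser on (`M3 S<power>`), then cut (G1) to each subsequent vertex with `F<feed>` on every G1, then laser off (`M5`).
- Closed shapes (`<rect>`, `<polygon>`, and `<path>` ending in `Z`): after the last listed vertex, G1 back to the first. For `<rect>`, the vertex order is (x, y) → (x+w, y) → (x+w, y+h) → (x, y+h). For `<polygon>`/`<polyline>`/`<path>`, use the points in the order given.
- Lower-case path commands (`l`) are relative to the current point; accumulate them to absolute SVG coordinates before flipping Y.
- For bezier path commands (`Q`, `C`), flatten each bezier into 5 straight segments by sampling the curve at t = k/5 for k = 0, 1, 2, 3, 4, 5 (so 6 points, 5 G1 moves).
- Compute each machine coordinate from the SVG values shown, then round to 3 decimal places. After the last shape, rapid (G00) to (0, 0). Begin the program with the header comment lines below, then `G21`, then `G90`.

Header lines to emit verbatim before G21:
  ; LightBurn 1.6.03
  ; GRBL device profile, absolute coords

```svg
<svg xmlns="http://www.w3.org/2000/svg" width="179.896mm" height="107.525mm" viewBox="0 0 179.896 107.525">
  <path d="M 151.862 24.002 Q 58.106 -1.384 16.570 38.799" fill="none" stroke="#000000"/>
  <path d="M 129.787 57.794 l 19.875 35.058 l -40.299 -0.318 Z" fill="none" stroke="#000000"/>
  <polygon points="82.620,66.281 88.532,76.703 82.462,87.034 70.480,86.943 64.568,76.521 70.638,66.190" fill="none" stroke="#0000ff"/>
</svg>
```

Since the viewBox matches the mm dimensions, user units are millimetres directly. The only transform is the Y-flip y_m = 107.525 − y_svg.

Shape 1 is a quadratic bezier drawn with `<path>`. Its stroke #000000 means score at S389, F1753. After flipping Y the toolpath is (151.862,83.523) → (116.448,91.055) → (85.212,93.341) → (58.154,90.381) → (35.273,82.176) → (16.570,68.726).

Shape 2 is a regular polygon drawn with `<path>`. Its stroke #000000 means score at S389, F1753. After flipping Y the toolpath is (129.787,49.731) → (149.662,14.673) → (109.363,14.991) → (129.787,49.731), returning to the start.

Shape 3 is a regular polygon drawn with `<polygon>`. Its stroke #0000ff means cut at S725, F943. After flipping Y the toolpath is (82.620,41.244) → (88.532,30.822) → (82.462,20.491) → (70.480,20.582) → (64.568,31.004) → (70.638,41.335) → (82.620,41.244), returning to the start.

; LightBurn 1.6.03
; GRBL device profile, absolute coords
G21
G90
G00 X151.862 Y83.523
M3 S389
G1 X116.448 Y91.055 F1753
G1 X85.212 Y93.341 F1753
G1 X58.154 Y90.381 F1753
G1 X35.273 Y82.176 F1753
G1 X16.570 Y68.726 F1753
M5
G00 X129.787 Y49.731
M3 S389
G1 X149.662 Y14.673 F1753
G1 X109.363 Y14.991 F1753
G1 X129.787 Y49.731 F1753
M5
G00 X82.620 Y41.244
M3 S725
G1 X88.532 Y30.822 F943
G1 X82.462 Y20.491 F943
G1 X70.480 Y20.582 F943
G1 X64.568 Y31.004 F943
G1 X70.638 Y41.335 F943
G1 X82.620 Y41.244 F943
M5
G00 X0.000 Y0.000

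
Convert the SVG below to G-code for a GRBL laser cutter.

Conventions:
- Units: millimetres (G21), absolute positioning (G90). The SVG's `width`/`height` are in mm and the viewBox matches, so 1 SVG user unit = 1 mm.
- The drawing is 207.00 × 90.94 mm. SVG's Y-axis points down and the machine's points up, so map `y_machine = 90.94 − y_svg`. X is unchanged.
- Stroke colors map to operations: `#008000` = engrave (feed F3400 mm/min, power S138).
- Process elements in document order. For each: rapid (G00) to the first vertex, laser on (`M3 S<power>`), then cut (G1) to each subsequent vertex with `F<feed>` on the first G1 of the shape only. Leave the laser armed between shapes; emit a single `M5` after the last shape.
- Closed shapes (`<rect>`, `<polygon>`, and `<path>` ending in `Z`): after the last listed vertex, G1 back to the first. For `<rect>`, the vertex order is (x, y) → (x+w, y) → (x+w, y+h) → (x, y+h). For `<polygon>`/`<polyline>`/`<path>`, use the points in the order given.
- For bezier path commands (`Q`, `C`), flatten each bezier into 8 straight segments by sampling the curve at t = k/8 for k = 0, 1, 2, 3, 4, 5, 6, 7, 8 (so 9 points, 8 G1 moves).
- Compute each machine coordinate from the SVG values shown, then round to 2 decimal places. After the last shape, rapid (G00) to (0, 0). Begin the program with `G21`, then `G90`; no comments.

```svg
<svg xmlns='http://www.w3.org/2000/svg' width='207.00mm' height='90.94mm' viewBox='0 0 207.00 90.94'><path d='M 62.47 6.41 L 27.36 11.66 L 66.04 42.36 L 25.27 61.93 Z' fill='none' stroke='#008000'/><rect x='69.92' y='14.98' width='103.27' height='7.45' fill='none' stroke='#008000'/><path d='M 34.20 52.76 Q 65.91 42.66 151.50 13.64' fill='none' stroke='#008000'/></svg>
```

G21
G90
G00 X62.47 Y84.53
M3 S138
G1 X27.36 Y79.28 F3400
G1 X66.04 Y48.58
G1 X25.27 Y29.01
G1 X62.47 Y84.53
G00 X69.92 Y75.96
M3 S138
G1 X173.19 Y75.96 F3400
G1 X173.19 Y68.51
G1 X69.92 Y68.51
G1 X69.92 Y75.96
G00 X34.20 Y38.18
M3 S138
G1 X42.97 Y41.00 F3400
G1 X53.42 Y44.41
G1 X65.56 Y48.42
G1 X79.38 Y53.01
G1 X94.88 Y58.20
G1 X112.07 Y63.97
G1 X130.94 Y70.34
G1 X151.50 Y77.30
M5
G00 X0.00 Y0.00

Since the viewBox matches the mm dimensions, user units are millimetres directly. The only transform is the Y-flip y_m = 90.94 − y_svg.

Shape 1 is a closed polygon drawn with `<path>`. Its stroke #008000 means engrave at S138, F3400. After flipping Y the toolpath is (62.47,84.53) → (27.36,79.28) → (66.04,48.58) → (25.27,29.01) → (62.47,84.53), returning to the start.

Shape 2 is a rectangle drawn with `<rect>`. Its stroke #008000 means engrave at S138, F3400. After flipping Y the toolpath is (69.92,75.96) → (173.19,75.96) → (173.19,68.51) → (69.92,68.51) → (69.92,75.96), returning to the start.

Shape 3 is a quadratic bezier drawn with `<path>`. Its stroke #008000 means engrave at S138, F3400. After flipping Y the toolpath is (34.20,38.18) → (42.97,41.00) → (53.42,44.41) → (65.56,48.42) → (79.38,53.01) → (94.88,58.20) → (112.07,63.97) → (130.94,70.34) → (151.50,77.30).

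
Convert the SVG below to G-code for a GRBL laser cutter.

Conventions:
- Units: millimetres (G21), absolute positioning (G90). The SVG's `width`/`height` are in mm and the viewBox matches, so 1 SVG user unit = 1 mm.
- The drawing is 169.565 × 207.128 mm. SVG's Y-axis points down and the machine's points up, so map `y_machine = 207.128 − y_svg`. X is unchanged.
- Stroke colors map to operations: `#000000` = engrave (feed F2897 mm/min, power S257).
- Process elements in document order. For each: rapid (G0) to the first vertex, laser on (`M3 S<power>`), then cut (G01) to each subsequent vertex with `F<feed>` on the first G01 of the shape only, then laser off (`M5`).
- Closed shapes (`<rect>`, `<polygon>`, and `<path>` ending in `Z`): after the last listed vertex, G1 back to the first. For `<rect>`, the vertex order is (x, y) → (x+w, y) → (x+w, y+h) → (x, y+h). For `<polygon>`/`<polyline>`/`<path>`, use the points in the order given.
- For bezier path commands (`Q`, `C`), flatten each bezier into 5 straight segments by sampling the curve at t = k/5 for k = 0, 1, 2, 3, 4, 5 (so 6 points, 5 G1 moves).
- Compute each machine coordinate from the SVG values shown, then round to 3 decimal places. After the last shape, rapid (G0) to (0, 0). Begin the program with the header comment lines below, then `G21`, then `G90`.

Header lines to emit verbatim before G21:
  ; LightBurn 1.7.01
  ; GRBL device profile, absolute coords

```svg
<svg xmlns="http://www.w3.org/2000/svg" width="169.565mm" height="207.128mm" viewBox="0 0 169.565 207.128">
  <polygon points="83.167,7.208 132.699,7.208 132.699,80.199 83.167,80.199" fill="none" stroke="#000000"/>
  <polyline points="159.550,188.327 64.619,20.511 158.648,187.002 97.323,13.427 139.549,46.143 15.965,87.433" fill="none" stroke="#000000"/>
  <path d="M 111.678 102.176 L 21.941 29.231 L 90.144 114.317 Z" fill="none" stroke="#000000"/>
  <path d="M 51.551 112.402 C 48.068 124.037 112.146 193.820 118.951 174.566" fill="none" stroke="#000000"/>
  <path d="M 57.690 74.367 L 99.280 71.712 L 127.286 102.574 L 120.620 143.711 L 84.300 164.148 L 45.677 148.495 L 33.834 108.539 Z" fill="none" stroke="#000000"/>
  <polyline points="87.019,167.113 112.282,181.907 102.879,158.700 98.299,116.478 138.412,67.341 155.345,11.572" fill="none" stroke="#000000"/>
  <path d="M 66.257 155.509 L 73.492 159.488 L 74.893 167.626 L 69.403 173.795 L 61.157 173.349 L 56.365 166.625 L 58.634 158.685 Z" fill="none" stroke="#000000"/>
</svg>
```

Since the viewBox matches the mm dimensions, user units are millimetres directly. The only transform is the Y-flip y_m = 207.128 − y_svg.

Shape 1 is a rectangle drawn with `<polygon>`. Its stroke #000000 means engrave at S257, F2897. After flipping Y the toolpath is (83.167,199.920) → (132.699,199.920) → (132.699,126.929) → (83.167,126.929) → (83.167,199.920), returning to the start.

Shape 2 is a open polyline drawn with `<polyline>`. Its stroke #000000 means engrave at S257, F2897. After flipping Y the toolpath is (159.550,18.801) → (64.619,186.617) → (158.648,20.126) → (97.323,193.701) → (139.549,160.985) → (15.965,119.695).

Shape 3 is a closed polygon drawn with `<path>`. Its stroke #000000 means engrave at S257, F2897. After flipping Y the toolpath is (111.678,104.952) → (21.941,177.897) → (90.144,92.811) → (111.678,104.952), returning to the start.

Shape 4 is a cubic bezier drawn with `<path>`. Its stroke #000000 means engrave at S257, F2897. After flipping Y the toolpath is (51.551,94.726) → (56.570,81.945) → (71.811,62.273) → (91.283,42.775) → (108.994,30.517) → (118.951,32.562).

Shape 5 is a regular polygon drawn with `<path>`. Its stroke #000000 means engrave at S257, F2897. After flipping Y the toolpath is (57.690,132.761) → (99.280,135.416) → (127.286,104.554) → (120.620,63.417) → (84.300,42.980) → (45.677,58.633) → (33.834,98.589) → (57.690,132.761), returning to the start.

Shape 6 is a open polyline drawn with `<polyline>`. Its stroke #000000 means engrave at S257, F2897. After flipping Y the toolpath is (87.019,40.015) → (112.282,25.221) → (102.879,48.428) → (98.299,90.650) → (138.412,139.787) → (155.345,195.556).

Shape 7 is a regular polygon drawn with `<path>`. Its stroke #000000 means engrave at S257, F2897. After flipping Y the toolpath is (66.257,51.619) → (73.492,47.640) → (74.893,39.502) → (69.403,33.333) → (61.157,33.779) → (56.365,40.503) → (58.634,48.443) → (66.257,51.619), returning to the start.

; LightBurn 1.7.01
; GRBL device profile, absolute coords
G21
G90
G0 X83.167 Y199.920
M3 S257
G01 X132.699 Y199.920 F2897
G01 X132.699 Y126.929
G01 X83.167 Y126.929
G01 X83.167 Y199.920
M5
G0 X159.550 Y18.801
M3 S257
G01 X64.619 Y186.617 F2897
G01 X158.648 Y20.126
G01 X97.323 Y193.701
G01 X139.549 Y160.985
G01 X15.965 Y119.695
M5
G0 X111.678 Y104.952
M3 S257
G01 X21.941 Y177.897 F2897
G01 X90.144 Y92.811
G01 X111.678 Y104.952
M5
G0 X51.551 Y94.726
M3 S257
G01 X56.570 Y81.945 F2897
G01 X71.811 Y62.273
G01 X91.283 Y42.775
G01 X108.994 Y30.517
G01 X118.951 Y32.562
M5
G0 X57.690 Y132.761
M3 S257
G01 X99.280 Y135.416 F2897
G01 X127.286 Y104.554
G01 X120.620 Y63.417
G01 X84.300 Y42.980
G01 X45.677 Y58.633
G01 X33.834 Y98.589
G01 X57.690 Y132.761
M5
G0 X87.019 Y40.015
M3 S257
G01 X112.282 Y25.221 F2897
G01 X102.879 Y48.428
G01 X98.299 Y90.650
G01 X138.412 Y139.787
G01 X155.345 Y195.556
M5
G0 X66.257 Y51.619
M3 S257
G01 X73.492 Y47.640 F2897
G01 X74.893 Y39.502
G01 X69.403 Y33.333
G01 X61.157 Y33.779
G01 X56.365 Y40.503
G01 X58.634 Y48.443
G01 X66.257 Y51.619
M5
G0 X0.000 Y0.000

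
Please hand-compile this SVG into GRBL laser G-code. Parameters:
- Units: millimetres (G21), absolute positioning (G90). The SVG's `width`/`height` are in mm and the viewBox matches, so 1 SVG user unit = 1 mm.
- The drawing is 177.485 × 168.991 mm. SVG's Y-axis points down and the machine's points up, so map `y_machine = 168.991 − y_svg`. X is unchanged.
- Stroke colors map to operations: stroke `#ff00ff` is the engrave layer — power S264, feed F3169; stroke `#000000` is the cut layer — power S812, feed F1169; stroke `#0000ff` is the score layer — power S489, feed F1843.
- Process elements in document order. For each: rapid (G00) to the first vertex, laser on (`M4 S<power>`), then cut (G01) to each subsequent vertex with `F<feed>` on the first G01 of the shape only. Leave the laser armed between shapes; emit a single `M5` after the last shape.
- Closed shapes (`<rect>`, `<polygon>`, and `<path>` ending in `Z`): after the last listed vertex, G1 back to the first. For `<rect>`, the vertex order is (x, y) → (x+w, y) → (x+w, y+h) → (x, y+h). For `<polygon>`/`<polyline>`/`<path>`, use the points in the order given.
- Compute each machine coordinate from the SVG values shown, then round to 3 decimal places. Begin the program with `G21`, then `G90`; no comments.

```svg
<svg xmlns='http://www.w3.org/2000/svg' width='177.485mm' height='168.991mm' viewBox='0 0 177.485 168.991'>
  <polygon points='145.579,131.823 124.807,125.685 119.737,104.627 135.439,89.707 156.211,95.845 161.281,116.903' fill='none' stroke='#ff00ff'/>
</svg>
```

G21
G90
G00 X145.579 Y37.168
M4 S264
G01 X124.807 Y43.306 F3169
G01 X119.737 Y64.364
G01 X135.439 Y79.284
G01 X156.211 Y73.146
G01 X161.281 Y52.088
G01 X145.579 Y37.168
M5

1 u = 1 mm; y_m = 168.991 − y.

[1] `<polygon>` regular polygon, #ff00ff→engrave S264 F3169: (145.579,37.168) → (124.807,43.306) → (119.737,64.364) → (135.439,79.284) → (156.211,73.146) → (161.281,52.088) → (145.579,37.168) (closed)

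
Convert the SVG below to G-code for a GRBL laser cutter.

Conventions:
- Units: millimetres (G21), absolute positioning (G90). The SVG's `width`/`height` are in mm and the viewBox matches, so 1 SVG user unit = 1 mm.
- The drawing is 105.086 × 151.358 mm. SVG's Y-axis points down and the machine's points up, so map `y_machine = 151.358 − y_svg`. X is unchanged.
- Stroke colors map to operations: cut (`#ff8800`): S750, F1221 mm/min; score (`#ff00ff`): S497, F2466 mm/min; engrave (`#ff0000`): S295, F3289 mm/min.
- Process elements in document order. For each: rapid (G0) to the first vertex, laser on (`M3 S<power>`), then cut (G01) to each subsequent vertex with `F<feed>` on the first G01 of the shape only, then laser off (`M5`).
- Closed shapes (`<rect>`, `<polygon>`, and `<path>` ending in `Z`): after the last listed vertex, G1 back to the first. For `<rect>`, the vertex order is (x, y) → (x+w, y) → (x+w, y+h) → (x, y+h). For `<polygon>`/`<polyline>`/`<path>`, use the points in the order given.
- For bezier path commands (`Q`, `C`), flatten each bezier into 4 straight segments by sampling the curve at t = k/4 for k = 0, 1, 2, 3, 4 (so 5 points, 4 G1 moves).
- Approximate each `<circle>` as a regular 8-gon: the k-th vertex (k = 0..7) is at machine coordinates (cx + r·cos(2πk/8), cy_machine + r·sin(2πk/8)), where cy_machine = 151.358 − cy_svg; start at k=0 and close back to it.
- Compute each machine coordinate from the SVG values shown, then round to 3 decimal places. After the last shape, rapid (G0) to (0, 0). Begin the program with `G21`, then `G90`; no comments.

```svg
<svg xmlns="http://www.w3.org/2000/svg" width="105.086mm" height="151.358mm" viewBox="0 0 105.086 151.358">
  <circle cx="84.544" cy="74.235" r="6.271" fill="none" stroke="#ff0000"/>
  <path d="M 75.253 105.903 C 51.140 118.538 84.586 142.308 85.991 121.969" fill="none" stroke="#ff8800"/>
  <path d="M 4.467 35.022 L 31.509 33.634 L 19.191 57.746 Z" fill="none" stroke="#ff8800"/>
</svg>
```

viewBox `0 0 105.086 151.358` with mm width/height → 1 unit = 1 mm. Flip: y_m = 151.358 − y_svg.

**Shape 1** — `<circle>` circle, stroke `#ff0000` → engrave (S295, F3289). Machine vertices: (90.815,77.123) → (88.978,81.557) → (84.544,83.394) → (80.110,81.557) → (78.273,77.123) → (80.110,72.689) → (84.544,70.852) → (88.978,72.689) → (90.815,77.123). Closed: final G1 returns to the first vertex.

**Shape 2** — `<path>` cubic bezier, stroke `#ff8800` → cut (S750, F1221). Control points (SVG): P0=(75.253,105.903), P1=(51.140,118.538), P2=(84.586,142.308), P3=(85.991,121.969); sampled at t=k/4. Machine vertices: (75.253,45.455) → (66.561,34.754) → (71.053,25.057) → (80.330,21.542) → (85.991,29.389). Open path.

**Shape 3** — `<path>` regular polygon, stroke `#ff8800` → cut (S750, F1221). Machine vertices: (4.467,116.336) → (31.509,117.724) → (19.191,93.612) → (4.467,116.336). Closed: final G1 returns to the first vertex.

G21
G90
G0 X90.815 Y77.123
M3 S295
G01 X88.978 Y81.557 F3289
G01 X84.544 Y83.394
G01 X80.110 Y81.557
G01 X78.273 Y77.123
G01 X80.110 Y72.689
G01 X84.544 Y70.852
G01 X88.978 Y72.689
G01 X90.815 Y77.123
M5
G0 X75.253 Y45.455
M3 S750
G01 X66.561 Y34.754 F1221
G01 X71.053 Y25.057
G01 X80.330 Y21.542
G01 X85.991 Y29.389
M5
G0 X4.467 Y116.336
M3 S750
G01 X31.509 Y117.724 F1221
G01 X19.191 Y93.612
G01 X4.467 Y116.336
M5
G0 X0.000 Y0.000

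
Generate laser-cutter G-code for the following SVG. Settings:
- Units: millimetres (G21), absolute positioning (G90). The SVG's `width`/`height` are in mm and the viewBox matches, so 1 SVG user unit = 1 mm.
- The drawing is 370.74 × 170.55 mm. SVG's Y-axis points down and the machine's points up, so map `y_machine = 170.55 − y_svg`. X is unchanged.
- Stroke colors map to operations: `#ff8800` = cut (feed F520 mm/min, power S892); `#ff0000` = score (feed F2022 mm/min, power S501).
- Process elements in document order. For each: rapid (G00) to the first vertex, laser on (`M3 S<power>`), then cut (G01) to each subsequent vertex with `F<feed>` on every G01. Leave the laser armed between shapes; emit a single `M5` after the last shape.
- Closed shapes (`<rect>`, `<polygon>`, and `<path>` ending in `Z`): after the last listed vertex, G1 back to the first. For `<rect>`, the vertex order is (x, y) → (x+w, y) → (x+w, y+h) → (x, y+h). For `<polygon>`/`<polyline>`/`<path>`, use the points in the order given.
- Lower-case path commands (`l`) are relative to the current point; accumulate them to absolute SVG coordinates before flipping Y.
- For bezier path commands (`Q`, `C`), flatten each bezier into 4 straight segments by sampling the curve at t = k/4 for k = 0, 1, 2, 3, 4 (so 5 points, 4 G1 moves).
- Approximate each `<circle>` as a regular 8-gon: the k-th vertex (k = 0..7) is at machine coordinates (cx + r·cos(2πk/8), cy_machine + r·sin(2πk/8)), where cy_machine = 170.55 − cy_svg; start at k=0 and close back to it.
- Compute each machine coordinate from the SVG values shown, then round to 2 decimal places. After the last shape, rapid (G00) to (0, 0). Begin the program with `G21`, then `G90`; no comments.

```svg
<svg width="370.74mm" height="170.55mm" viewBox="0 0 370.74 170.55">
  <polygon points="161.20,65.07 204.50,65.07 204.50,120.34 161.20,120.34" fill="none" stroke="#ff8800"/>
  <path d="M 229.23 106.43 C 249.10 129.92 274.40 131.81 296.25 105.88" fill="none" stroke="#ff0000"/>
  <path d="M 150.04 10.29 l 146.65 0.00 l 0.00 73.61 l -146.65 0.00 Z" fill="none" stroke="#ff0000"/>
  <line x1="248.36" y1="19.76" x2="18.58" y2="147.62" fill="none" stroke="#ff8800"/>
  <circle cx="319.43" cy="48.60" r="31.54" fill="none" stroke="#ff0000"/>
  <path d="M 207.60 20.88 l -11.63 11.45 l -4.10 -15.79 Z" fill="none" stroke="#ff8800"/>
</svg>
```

G21
G90
G00 X161.20 Y105.48
M3 S892
G01 X204.50 Y105.48 F520
G01 X204.50 Y50.21 F520
G01 X161.20 Y50.21 F520
G01 X161.20 Y105.48 F520
G00 X229.23 Y64.12
M3 S501
G01 X245.01 Y50.65 F2022
G01 X262.00 Y45.86 F2022
G01 X279.35 Y50.34 F2022
G01 X296.25 Y64.67 F2022
G00 X150.04 Y160.26
M3 S501
G01 X296.69 Y160.26 F2022
G01 X296.69 Y86.65 F2022
G01 X150.04 Y86.65 F2022
G01 X150.04 Y160.26 F2022
G00 X248.36 Y150.79
M3 S892
G01 X18.58 Y22.93 F520
G00 X350.97 Y121.95
M3 S501
G01 X341.73 Y144.25 F2022
G01 X319.43 Y153.49 F2022
G01 X297.13 Y144.25 F2022
G01 X287.89 Y121.95 F2022
G01 X297.13 Y99.65 F2022
G01 X319.43 Y90.41 F2022
G01 X341.73 Y99.65 F2022
G01 X350.97 Y121.95 F2022
G00 X207.60 Y149.67
M3 S892
G01 X195.97 Y138.22 F520
G01 X191.87 Y154.01 F520
G01 X207.60 Y149.67 F520
M5
G00 X0.00 Y0.00

viewBox `0 0 370.74 170.55` with mm width/height → 1 unit = 1 mm. Flip: y_m = 170.55 − y_svg.

**Shape 1** — `<polygon>` rectangle, stroke `#ff8800` → cut (S892, F520). Machine vertices: (161.20,105.48) → (204.50,105.48) → (204.50,50.21) → (161.20,50.21) → (161.20,105.48). Closed: final G1 returns to the first vertex.

**Shape 2** — `<path>` cubic bezier, stroke `#ff0000` → score (S501, F2022). Control points (SVG): P0=(229.23,106.43), P1=(249.10,129.92), P2=(274.40,131.81), P3=(296.25,105.88); sampled at t=k/4. Machine vertices: (229.23,64.12) → (245.01,50.65) → (262.00,45.86) → (279.35,50.34) → (296.25,64.67). Open path.

**Shape 3** — `<path>` rectangle, stroke `#ff0000` → score (S501, F2022). Machine vertices: (150.04,160.26) → (296.69,160.26) → (296.69,86.65) → (150.04,86.65) → (150.04,160.26). Closed: final G1 returns to the first vertex.

**Shape 4** — `<line>` line segment, stroke `#ff8800` → cut (S892, F520). Machine vertices: (248.36,150.79) → (18.58,22.93). Open path.

**Shape 5** — `<circle>` circle, stroke `#ff0000` → score (S501, F2022). Machine vertices: (350.97,121.95) → (341.73,144.25) → (319.43,153.49) → (297.13,144.25) → (287.89,121.95) → (297.13,99.65) → (319.43,90.41) → (341.73,99.65) → (350.97,121.95). Closed: final G1 returns to the first vertex.

**Shape 6** — `<path>` regular polygon, stroke `#ff8800` → cut (S892, F520). Machine vertices: (207.60,149.67) → (195.97,138.22) → (191.87,154.01) → (207.60,149.67). Closed: final G1 returns to the first vertex.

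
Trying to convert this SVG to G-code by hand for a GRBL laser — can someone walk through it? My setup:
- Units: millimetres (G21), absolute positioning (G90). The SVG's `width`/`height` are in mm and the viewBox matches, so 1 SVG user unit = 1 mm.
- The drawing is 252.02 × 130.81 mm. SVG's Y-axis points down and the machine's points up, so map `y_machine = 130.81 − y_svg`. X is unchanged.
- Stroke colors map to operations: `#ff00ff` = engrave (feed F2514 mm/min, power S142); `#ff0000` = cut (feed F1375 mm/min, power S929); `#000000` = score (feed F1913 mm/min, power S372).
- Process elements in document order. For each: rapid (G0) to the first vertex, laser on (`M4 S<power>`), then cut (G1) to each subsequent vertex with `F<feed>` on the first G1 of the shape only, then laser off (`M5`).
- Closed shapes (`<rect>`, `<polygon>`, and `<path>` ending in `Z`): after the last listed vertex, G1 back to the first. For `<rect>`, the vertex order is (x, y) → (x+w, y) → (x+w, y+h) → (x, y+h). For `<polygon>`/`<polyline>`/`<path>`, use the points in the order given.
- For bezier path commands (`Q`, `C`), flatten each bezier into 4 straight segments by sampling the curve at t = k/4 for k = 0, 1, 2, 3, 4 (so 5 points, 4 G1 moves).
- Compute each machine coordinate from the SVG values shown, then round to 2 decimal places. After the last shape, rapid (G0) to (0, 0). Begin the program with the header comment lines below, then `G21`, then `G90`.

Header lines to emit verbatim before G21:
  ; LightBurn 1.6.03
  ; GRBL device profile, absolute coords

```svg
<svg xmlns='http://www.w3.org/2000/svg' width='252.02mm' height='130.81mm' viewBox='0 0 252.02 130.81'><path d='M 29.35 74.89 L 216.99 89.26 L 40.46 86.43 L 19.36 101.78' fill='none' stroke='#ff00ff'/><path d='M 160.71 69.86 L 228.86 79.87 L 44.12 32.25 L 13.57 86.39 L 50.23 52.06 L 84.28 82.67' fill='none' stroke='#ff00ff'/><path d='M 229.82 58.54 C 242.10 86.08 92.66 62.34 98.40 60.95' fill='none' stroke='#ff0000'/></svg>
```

; LightBurn 1.6.03
; GRBL device profile, absolute coords
G21
G90
G0 X29.35 Y55.92
M4 S142
G1 X216.99 Y41.55 F2514
G1 X40.46 Y44.38
G1 X19.36 Y29.03
M5
G0 X160.71 Y60.95
M4 S142
G1 X228.86 Y50.94 F2514
G1 X44.12 Y98.56
G1 X13.57 Y44.42
G1 X50.23 Y78.75
G1 X84.28 Y48.14
M5
G0 X229.82 Y72.27
M4 S929
G1 X213.66 Y60.08 F1375
G1 X166.56 Y60.22
G1 X118.24 Y65.78
G1 X98.40 Y69.86
M5
G0 X0.00 Y0.00

1 u = 1 mm; y_m = 130.81 − y.

[1] `<path>` open polyline, #ff00ff→engrave S142 F2514: (29.35,55.92) → (216.99,41.55) → (40.46,44.38) → (19.36,29.03)

[2] `<path>` open polyline, #ff00ff→engrave S142 F2514: (160.71,60.95) → (228.86,50.94) → (44.12,98.56) → (13.57,44.42) → (50.23,78.75) → (84.28,48.14)

[3] `<path>` cubic bezier, #ff0000→cut S929 F1375: (229.82,72.27) → (213.66,60.08) → (166.56,60.22) → (118.24,65.78) → (98.40,69.86)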